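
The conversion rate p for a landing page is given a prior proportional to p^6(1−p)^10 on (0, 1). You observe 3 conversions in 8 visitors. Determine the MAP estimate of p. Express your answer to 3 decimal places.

The prior density ∝ p^6(1−p)^10 is the kernel of Beta(7, 11).
Data: 3 successes in 8 trials. The binomial likelihood contributes p^3(1−p)^5, so the posterior is Beta(7+3, 11+5) = Beta(10, 16).
For Beta(a, b) with a, b > 1 the mode is (a−1)/(a+b−2) = 9/24 ≈ 0.375.

p̂_MAP = 0.375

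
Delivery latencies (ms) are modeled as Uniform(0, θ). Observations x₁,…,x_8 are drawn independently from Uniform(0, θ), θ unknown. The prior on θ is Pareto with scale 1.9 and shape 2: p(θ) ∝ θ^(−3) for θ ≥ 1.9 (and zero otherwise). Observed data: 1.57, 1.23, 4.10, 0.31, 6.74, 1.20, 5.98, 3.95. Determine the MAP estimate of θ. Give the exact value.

The Uniform(0, θ) likelihood is θ^(−n) for θ ≥ max(xᵢ), zero otherwise. Here max(xᵢ) = 6.74.
Posterior ∝ θ^(−3) · θ^(−8) = θ^(−11) on θ ≥ max(1.9, 6.74) = 6.74.
This density is strictly decreasing in θ, so the posterior mode lies at the lower boundary of the support.

θ̂_MAP = 6.74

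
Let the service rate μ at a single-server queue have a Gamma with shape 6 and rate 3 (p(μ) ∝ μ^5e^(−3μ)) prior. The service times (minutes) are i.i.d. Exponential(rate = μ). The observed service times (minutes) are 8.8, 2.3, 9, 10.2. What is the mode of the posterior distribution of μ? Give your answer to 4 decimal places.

The Exponential(rate=μ) likelihood is ∝ μ^n e^(−μΣtᵢ). Here n = 4 and Σtᵢ = 8.8 + 2.3 + 9 + 10.2 = 30.3.
Posterior ∝ μ^5e^(−3μ) · μ^4e^(−30.3μ) = μ^9e^(−33.3μ), i.e. Gamma(10, 33.3).
Mode = (a−1)/b = 9/33.3 ≈ 0.2703.

μ̂_MAP = 0.2703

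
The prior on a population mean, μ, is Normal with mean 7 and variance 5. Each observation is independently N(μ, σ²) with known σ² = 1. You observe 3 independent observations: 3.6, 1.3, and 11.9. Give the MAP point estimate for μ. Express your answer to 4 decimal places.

n = 3; x̄ = (3.6 + 1.3 + 11.9)/3 = 16.8/3 = 5.6.
For a Normal prior and Normal likelihood with known variance, the posterior is Normal; its mode equals its mean, the precision-weighted average.
Prior precision 1/σ₀² = 1/5 = 0.2; data precision n/σ² = 3/1 = 3.
μ̂ = (0.2·7 + 3·5.6) / (0.2 + 3) = 18.2/3.2 = 5.6875.

μ̂_MAP = 5.6875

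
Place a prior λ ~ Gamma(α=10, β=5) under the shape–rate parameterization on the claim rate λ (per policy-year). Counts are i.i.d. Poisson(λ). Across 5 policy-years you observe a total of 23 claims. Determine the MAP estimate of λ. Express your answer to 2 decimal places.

Σxᵢ = 23, n = 5.
Posterior ∝ λ^9e^(−5λ) · λ^23e^(−5λ) = λ^32e^(−10λ), i.e. Gamma(shape=33, rate=10).
The mode of a Gamma(a, b) with a ≥ 1 (shape–rate) is (a−1)/b = 32/10 ≈ 3.20.

λ̂_MAP = 3.20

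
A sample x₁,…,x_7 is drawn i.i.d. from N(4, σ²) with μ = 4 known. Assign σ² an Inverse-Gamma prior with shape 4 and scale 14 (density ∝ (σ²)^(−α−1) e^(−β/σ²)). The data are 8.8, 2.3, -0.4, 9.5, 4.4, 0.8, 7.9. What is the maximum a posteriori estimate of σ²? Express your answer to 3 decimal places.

σ̂²_MAP = 7.597

Sum of squared deviations about the known mean: SS = (8.8−4)² + (2.3−4)² + (-0.4−4)² + (9.5−4)² + (4.4−4)² + (0.8−4)² + (7.9−4)² = 101.15.
The Normal likelihood contributes (σ²)^(−n/2) exp(−SS/(2σ²)), so the posterior is Inverse-Gamma(α + n/2, β + SS/2) = Inverse-Gamma(7.5, 64.575).
The mode of Inverse-Gamma(a, b) is b/(a+1) = 64.575/8.5 ≈ 7.597.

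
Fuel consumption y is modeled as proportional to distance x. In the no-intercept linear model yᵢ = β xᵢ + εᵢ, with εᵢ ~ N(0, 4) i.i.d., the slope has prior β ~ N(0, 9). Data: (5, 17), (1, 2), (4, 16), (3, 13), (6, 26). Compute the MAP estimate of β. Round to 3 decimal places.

β̂_MAP = 3.957

log p(β | y) = −Σ(yᵢ − βxᵢ)²/(2·4) − β²/(2·9) + const.
Setting the derivative to zero: Σxᵢ(yᵢ − βxᵢ)/4 − β/9 = 0, so β = Σxᵢyᵢ / (Σxᵢ² + σ²/τ²).
Σxᵢyᵢ = 5·17 + 1·2 + 4·16 + 3·13 + 6·26 = 346; Σxᵢ² = 87; σ²/τ² = 4/9.
β̂_MAP = 346 / (87 + 4/9) = 346/(787/9) = 3114/787 ≈ 3.957.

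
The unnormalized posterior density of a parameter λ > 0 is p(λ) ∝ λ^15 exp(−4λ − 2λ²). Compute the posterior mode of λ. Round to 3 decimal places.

λ̂_MAP = 1.500

ℓ'(λ) = 15/λ − 4 − 4λ. Setting this to zero and multiplying by λ: 4λ² + 4λ − 15 = 0.
λ = (−4 + √(4² + 4·4·15)) / (2·4) = (−4 + √256) / 8 = (−4 + 16)/8 = 3/2.
ℓ''(λ) = −15/λ² − 4 < 0, confirming a maximum.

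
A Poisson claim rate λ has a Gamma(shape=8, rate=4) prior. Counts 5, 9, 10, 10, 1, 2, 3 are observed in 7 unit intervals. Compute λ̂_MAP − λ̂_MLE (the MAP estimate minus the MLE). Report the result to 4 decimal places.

Σxᵢ = 40. Posterior is Gamma(48, 11); MAP = (48−1)/11 = 47/11 ≈ 4.27273.
MLE = x̄ = 40/7 ≈ 5.71429.
Difference = 47/11 − 40/7 = -111/77 ≈ -1.4416.

MAP − MLE = -1.4416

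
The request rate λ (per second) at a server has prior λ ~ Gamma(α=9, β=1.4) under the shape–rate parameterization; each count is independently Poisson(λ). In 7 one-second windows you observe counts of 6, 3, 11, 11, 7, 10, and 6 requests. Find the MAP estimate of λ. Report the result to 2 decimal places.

Σxᵢ = 6+3+11+11+7+10+6 = 54, with n = 7.
Posterior ∝ λ^8e^(−1.4λ) · λ^54e^(−7λ) = λ^62e^(−8.4λ), i.e. Gamma(shape=63, rate=8.4).
The mode of a Gamma(a, b) with a ≥ 1 (shape–rate) is (a−1)/b = 62/8.4 ≈ 7.38.

λ̂_MAP = 7.38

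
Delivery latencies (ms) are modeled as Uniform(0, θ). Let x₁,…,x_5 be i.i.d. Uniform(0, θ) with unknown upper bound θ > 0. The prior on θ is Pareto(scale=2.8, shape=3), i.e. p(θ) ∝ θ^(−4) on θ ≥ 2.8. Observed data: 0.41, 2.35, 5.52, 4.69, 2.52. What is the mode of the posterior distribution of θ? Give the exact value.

θ̂_MAP = 5.52

The Uniform(0, θ) likelihood is θ^(−n) for θ ≥ max(xᵢ), zero otherwise. Here max(xᵢ) = 5.52.
Posterior ∝ θ^(−4) · θ^(−5) = θ^(−9) on θ ≥ max(2.8, 5.52) = 5.52.
This density is strictly decreasing in θ, so the posterior mode lies at the lower boundary of the support.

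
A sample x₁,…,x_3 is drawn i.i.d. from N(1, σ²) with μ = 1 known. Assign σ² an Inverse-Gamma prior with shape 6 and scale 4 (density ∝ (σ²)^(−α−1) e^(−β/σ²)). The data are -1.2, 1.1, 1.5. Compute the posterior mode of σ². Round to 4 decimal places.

Sum of squared deviations about the known mean: SS = (-1.2−1)² + (1.1−1)² + (1.5−1)² = 5.1.
The Normal likelihood contributes (σ²)^(−n/2) exp(−SS/(2σ²)), so the posterior is Inverse-Gamma(α + n/2, β + SS/2) = Inverse-Gamma(7.5, 6.55).
The mode of Inverse-Gamma(a, b) is b/(a+1) = 6.55/8.5 ≈ 0.7706.

σ̂²_MAP = 0.7706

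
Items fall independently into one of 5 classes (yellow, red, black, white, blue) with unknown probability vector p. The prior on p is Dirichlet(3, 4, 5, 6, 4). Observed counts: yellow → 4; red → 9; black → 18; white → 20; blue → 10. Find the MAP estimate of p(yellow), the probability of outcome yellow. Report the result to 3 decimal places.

The posterior is Dirichlet(αᵢ + nᵢ) = Dirichlet(7, 13, 23, 26, 14).
For a Dirichlet(a₁,…,a_K) with all aᵢ > 1, the mode has j-th component (aⱼ − 1)/(Σaᵢ − K).
Here Σaᵢ = 83 and K = 5, so p(yellow) = (7 − 1)/(83 − 5) = 6/78 ≈ 0.077.

MAP estimate of p(yellow) = 0.077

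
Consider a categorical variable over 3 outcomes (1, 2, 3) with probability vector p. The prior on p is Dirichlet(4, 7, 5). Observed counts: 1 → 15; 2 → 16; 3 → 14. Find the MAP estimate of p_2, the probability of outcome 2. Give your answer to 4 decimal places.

MAP estimate: 0.3793

The posterior is Dirichlet(αᵢ + nᵢ) = Dirichlet(19, 23, 19).
For a Dirichlet(a₁,…,a_K) with all aᵢ > 1, the mode has j-th component (aⱼ − 1)/(Σaᵢ − K).
Here Σaᵢ = 61 and K = 3, so p_2 = (23 − 1)/(61 − 3) = 22/58 ≈ 0.3793.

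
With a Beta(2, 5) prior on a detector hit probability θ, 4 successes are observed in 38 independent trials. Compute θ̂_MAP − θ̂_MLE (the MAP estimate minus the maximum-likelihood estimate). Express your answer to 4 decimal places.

Posterior is Beta(6, 39); MAP = (6−1)/(45−2) = 5/43 ≈ 0.11628.
MLE ignores the prior: θ̂_MLE = k/n = 4/38 ≈ 0.10526.
Difference = 5/43 − 4/38 = 9/817 ≈ 0.0110.

MAP − MLE = 0.0110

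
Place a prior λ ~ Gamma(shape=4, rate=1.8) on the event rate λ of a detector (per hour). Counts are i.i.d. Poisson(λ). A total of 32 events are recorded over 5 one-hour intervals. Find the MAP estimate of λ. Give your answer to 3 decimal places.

λ̂_MAP = 5.147

Σxᵢ = 32, n = 5.
Posterior ∝ λ^3e^(−1.8λ) · λ^32e^(−5λ) = λ^35e^(−6.8λ), i.e. Gamma(shape=36, rate=6.8).
The mode of a Gamma(a, b) with a ≥ 1 (shape–rate) is (a−1)/b = 35/6.8 ≈ 5.147.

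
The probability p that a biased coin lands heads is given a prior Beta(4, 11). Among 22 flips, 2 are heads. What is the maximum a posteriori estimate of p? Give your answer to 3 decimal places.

p̂_MAP = 0.143

Prior: Beta(4, 11).
Data: 2 successes in 22 trials. The binomial likelihood contributes p^2(1−p)^20, so the posterior is Beta(4+2, 11+20) = Beta(6, 31).
For Beta(a, b) with a, b > 1 the mode is (a−1)/(a+b−2) = 5/35 ≈ 0.143.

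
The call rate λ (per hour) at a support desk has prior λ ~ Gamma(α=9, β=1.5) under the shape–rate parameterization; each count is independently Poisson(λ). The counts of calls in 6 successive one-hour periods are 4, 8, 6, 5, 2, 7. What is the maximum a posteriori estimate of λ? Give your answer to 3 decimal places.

Σxᵢ = 4+8+6+5+2+7 = 32, with n = 6.
Posterior ∝ λ^8e^(−1.5λ) · λ^32e^(−6λ) = λ^40e^(−7.5λ), i.e. Gamma(shape=41, rate=7.5).
The mode of a Gamma(a, b) with a ≥ 1 (shape–rate) is (a−1)/b = 40/7.5 ≈ 5.333.

λ̂_MAP = 5.333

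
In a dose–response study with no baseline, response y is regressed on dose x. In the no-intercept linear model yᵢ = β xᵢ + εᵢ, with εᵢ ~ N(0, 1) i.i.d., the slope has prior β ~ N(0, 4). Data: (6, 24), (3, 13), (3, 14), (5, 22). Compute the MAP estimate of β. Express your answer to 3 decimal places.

β̂_MAP = 4.227

log p(β | y) = −Σ(yᵢ − βxᵢ)²/(2·1) − β²/(2·4) + const.
Setting the derivative to zero: Σxᵢ(yᵢ − βxᵢ)/1 − β/4 = 0, so β = Σxᵢyᵢ / (Σxᵢ² + σ²/τ²).
Σxᵢyᵢ = 6·24 + 3·13 + 3·14 + 5·22 = 335; Σxᵢ² = 79; σ²/τ² = 0.25.
β̂_MAP = 335 / (79 + 0.25) = 335/79.25 ≈ 4.227.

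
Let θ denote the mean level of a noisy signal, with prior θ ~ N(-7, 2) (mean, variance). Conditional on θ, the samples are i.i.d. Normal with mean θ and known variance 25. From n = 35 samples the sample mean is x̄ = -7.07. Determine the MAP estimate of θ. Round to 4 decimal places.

θ̂_MAP = -7.0516

n = 35, x̄ = -7.07.
For a Normal prior and Normal likelihood with known variance, the posterior is Normal; its mode equals its mean, the precision-weighted average.
Prior precision 1/σ₀² = 1/2 = 0.5; data precision n/σ² = 35/25 = 1.4.
θ̂ = (0.5·(-7) + 1.4·(-7.07)) / (0.5 + 1.4) = (-13.398)/1.9 = -6699/950 ≈ -7.0516.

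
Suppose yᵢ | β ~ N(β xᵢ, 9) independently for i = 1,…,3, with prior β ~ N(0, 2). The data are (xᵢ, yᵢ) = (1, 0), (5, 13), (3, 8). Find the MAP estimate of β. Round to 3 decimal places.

log p(β | y) = −Σ(yᵢ − βxᵢ)²/(2·9) − β²/(2·2) + const.
Setting the derivative to zero: Σxᵢ(yᵢ − βxᵢ)/9 − β/2 = 0, so β = Σxᵢyᵢ / (Σxᵢ² + σ²/τ²).
Σxᵢyᵢ = 1·0 + 5·13 + 3·8 = 89; Σxᵢ² = 35; σ²/τ² = 4.5.
β̂_MAP = 89 / (35 + 4.5) = 89/39.5 ≈ 2.253.

β̂_MAP = 2.253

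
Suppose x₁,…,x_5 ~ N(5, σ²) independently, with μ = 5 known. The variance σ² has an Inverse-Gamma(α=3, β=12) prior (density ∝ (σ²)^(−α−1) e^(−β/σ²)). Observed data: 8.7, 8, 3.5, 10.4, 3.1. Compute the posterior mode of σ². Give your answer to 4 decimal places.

σ̂²_MAP = 6.2854

Sum of squared deviations about the known mean: SS = (8.7−5)² + (8−5)² + (3.5−5)² + (10.4−5)² + (3.1−5)² = 57.71.
The Normal likelihood contributes (σ²)^(−n/2) exp(−SS/(2σ²)), so the posterior is Inverse-Gamma(α + n/2, β + SS/2) = Inverse-Gamma(5.5, 40.855).
The mode of Inverse-Gamma(a, b) is b/(a+1) = 40.855/6.5 ≈ 6.2854.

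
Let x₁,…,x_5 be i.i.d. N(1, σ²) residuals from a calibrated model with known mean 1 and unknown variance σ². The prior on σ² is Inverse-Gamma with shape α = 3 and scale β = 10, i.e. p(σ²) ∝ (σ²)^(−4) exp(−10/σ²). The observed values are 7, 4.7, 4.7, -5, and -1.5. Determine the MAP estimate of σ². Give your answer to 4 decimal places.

Sum of squared deviations about the known mean: SS = (7−1)² + (4.7−1)² + (4.7−1)² + (-5−1)² + (-1.5−1)² = 105.63.
The Normal likelihood contributes (σ²)^(−n/2) exp(−SS/(2σ²)), so the posterior is Inverse-Gamma(α + n/2, β + SS/2) = Inverse-Gamma(5.5, 62.815).
The mode of Inverse-Gamma(a, b) is b/(a+1) = 62.815/6.5 ≈ 9.6638.

σ̂²_MAP = 9.6638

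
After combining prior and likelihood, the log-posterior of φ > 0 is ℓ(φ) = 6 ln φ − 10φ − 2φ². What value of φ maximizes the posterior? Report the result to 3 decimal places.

φ̂_MAP = 0.500

ℓ'(φ) = 6/φ − 10 − 4φ. Setting this to zero and multiplying by φ: 4φ² + 10φ − 6 = 0.
φ = (−10 + √(10² + 4·4·6)) / (2·4) = (−10 + √196) / 8 = (−10 + 14)/8 = 1/2.
ℓ''(φ) = −6/φ² − 4 < 0, confirming a maximum.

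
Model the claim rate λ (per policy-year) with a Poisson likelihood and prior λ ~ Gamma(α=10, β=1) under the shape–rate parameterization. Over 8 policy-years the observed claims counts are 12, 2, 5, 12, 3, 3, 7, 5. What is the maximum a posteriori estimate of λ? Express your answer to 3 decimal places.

Σxᵢ = 12+2+5+12+3+3+7+5 = 49, with n = 8.
Posterior ∝ λ^9e^(−1λ) · λ^49e^(−8λ) = λ^58e^(−9λ), i.e. Gamma(shape=59, rate=9).
The mode of a Gamma(a, b) with a ≥ 1 (shape–rate) is (a−1)/b = 58/9 ≈ 6.444.

λ̂_MAP = 6.444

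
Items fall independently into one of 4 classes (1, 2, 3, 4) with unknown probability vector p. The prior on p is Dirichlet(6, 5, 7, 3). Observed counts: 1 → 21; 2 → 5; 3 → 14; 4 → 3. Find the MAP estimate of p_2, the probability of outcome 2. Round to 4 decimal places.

MAP estimate: 0.1500

The posterior is Dirichlet(αᵢ + nᵢ) = Dirichlet(27, 10, 21, 6).
For a Dirichlet(a₁,…,a_K) with all aᵢ > 1, the mode has j-th component (aⱼ − 1)/(Σaᵢ − K).
Here Σaᵢ = 64 and K = 4, so p_2 = (10 − 1)/(64 − 4) = 9/60 ≈ 0.1500.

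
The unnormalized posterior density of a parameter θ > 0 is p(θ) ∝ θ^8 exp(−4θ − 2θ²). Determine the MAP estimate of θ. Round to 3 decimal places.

θ̂_MAP = 1.000

ℓ'(θ) = 8/θ − 4 − 4θ. Setting this to zero and multiplying by θ: 4θ² + 4θ − 8 = 0.
θ = (−4 + √(4² + 4·4·8)) / (2·4) = (−4 + √144) / 8 = (−4 + 12)/8 = 1.
ℓ''(θ) = −8/θ² − 4 < 0, confirming a maximum.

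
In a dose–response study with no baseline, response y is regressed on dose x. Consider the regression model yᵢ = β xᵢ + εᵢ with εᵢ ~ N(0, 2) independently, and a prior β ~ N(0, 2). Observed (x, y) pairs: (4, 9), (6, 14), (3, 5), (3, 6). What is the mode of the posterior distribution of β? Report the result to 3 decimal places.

β̂_MAP = 2.155

log p(β | y) = −Σ(yᵢ − βxᵢ)²/(2·2) − β²/(2·2) + const.
Setting the derivative to zero: Σxᵢ(yᵢ − βxᵢ)/2 − β/2 = 0, so β = Σxᵢyᵢ / (Σxᵢ² + σ²/τ²).
Σxᵢyᵢ = 4·9 + 6·14 + 3·5 + 3·6 = 153; Σxᵢ² = 70; σ²/τ² = 1.
β̂_MAP = 153 / (70 + 1) = 153/71 ≈ 2.155.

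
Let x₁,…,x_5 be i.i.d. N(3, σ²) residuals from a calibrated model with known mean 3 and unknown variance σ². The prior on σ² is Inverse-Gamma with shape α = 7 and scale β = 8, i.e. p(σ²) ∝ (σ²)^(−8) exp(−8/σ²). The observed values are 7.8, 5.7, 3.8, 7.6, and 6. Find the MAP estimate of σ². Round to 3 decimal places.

Sum of squared deviations about the known mean: SS = (7.8−3)² + (5.7−3)² + (3.8−3)² + (7.6−3)² + (6−3)² = 61.13.
The Normal likelihood contributes (σ²)^(−n/2) exp(−SS/(2σ²)), so the posterior is Inverse-Gamma(α + n/2, β + SS/2) = Inverse-Gamma(9.5, 38.565).
The mode of Inverse-Gamma(a, b) is b/(a+1) = 38.565/10.5 ≈ 3.673.

σ̂²_MAP = 3.673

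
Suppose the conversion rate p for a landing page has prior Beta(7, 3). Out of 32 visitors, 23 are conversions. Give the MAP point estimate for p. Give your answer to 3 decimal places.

Prior: Beta(7, 3).
Data: 23 successes in 32 trials. The binomial likelihood contributes p^23(1−p)^9, so the posterior is Beta(7+23, 3+9) = Beta(30, 12).
For Beta(a, b) with a, b > 1 the mode is (a−1)/(a+b−2) = 29/40 ≈ 0.725.

p̂_MAP = 0.725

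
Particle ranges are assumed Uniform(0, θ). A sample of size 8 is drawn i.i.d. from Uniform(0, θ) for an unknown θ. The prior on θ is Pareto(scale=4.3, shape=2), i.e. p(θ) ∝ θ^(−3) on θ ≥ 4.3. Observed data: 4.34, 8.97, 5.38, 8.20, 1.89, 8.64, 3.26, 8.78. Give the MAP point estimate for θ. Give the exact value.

θ̂_MAP = 8.97

The Uniform(0, θ) likelihood is θ^(−n) for θ ≥ max(xᵢ), zero otherwise. Here max(xᵢ) = 8.97.
Posterior ∝ θ^(−3) · θ^(−8) = θ^(−11) on θ ≥ max(4.3, 8.97) = 8.97.
This density is strictly decreasing in θ, so the posterior mode lies at the lower boundary of the support.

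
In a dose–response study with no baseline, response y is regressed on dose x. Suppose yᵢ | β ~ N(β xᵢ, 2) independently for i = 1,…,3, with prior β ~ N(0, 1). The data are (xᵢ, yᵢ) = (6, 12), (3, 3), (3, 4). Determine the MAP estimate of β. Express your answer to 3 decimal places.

log p(β | y) = −Σ(yᵢ − βxᵢ)²/(2·2) − β²/(2·1) + const.
Setting the derivative to zero: Σxᵢ(yᵢ − βxᵢ)/2 − β/1 = 0, so β = Σxᵢyᵢ / (Σxᵢ² + σ²/τ²).
Σxᵢyᵢ = 6·12 + 3·3 + 3·4 = 93; Σxᵢ² = 54; σ²/τ² = 2.
β̂_MAP = 93 / (54 + 2) = 93/56 ≈ 1.661.

β̂_MAP = 1.661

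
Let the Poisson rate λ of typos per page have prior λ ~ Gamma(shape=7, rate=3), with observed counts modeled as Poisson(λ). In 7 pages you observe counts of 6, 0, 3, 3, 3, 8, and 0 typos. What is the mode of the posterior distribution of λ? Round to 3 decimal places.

Σxᵢ = 6+0+3+3+3+8+0 = 23, with n = 7.
Posterior ∝ λ^6e^(−3λ) · λ^23e^(−7λ) = λ^29e^(−10λ), i.e. Gamma(shape=30, rate=10).
The mode of a Gamma(a, b) with a ≥ 1 (shape–rate) is (a−1)/b = 29/10 ≈ 2.900.

λ̂_MAP = 2.900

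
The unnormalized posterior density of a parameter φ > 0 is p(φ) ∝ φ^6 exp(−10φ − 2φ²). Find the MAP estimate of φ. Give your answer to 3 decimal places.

ℓ'(φ) = 6/φ − 10 − 4φ. Setting this to zero and multiplying by φ: 4φ² + 10φ − 6 = 0.
φ = (−10 + √(10² + 4·4·6)) / (2·4) = (−10 + √196) / 8 = (−10 + 14)/8 = 1/2.
ℓ''(φ) = −6/φ² − 4 < 0, confirming a maximum.

φ̂_MAP = 0.500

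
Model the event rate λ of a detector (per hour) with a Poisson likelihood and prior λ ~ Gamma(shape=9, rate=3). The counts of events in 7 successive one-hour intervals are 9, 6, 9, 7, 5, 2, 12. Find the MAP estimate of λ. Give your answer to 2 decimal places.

λ̂_MAP = 5.80

Σxᵢ = 9+6+9+7+5+2+12 = 50, with n = 7.
Posterior ∝ λ^8e^(−3λ) · λ^50e^(−7λ) = λ^58e^(−10λ), i.e. Gamma(shape=59, rate=10).
The mode of a Gamma(a, b) with a ≥ 1 (shape–rate) is (a−1)/b = 58/10 ≈ 5.80.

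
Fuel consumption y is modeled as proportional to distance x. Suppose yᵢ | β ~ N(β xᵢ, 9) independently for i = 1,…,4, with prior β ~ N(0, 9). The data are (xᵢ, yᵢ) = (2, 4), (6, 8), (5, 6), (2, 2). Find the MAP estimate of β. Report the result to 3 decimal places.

β̂_MAP = 1.286

log p(β | y) = −Σ(yᵢ − βxᵢ)²/(2·9) − β²/(2·9) + const.
Setting the derivative to zero: Σxᵢ(yᵢ − βxᵢ)/9 − β/9 = 0, so β = Σxᵢyᵢ / (Σxᵢ² + σ²/τ²).
Σxᵢyᵢ = 2·4 + 6·8 + 5·6 + 2·2 = 90; Σxᵢ² = 69; σ²/τ² = 1.
β̂_MAP = 90 / (69 + 1) = 90/70 ≈ 1.286.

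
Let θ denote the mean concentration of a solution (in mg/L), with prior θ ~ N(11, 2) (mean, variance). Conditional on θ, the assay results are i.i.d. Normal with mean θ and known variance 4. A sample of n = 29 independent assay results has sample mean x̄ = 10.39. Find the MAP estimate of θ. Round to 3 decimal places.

n = 29, x̄ = 10.39.
For a Normal prior and Normal likelihood with known variance, the posterior is Normal; its mode equals its mean, the precision-weighted average.
Prior precision 1/σ₀² = 1/2 = 0.5; data precision n/σ² = 29/4 = 7.25.
θ̂ = (0.5·11 + 7.25·10.39) / (0.5 + 7.25) = 80.8275/7.75 = 32331/3100 ≈ 10.429.

θ̂_MAP = 10.429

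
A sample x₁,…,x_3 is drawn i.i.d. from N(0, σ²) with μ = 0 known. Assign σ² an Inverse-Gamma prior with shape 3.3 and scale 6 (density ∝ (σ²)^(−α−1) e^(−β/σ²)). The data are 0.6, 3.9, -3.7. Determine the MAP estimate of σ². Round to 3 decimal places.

σ̂²_MAP = 3.557

Sum of squared deviations about the known mean: SS = (0.6−0)² + (3.9−0)² + (-3.7−0)² = 29.26.
The Normal likelihood contributes (σ²)^(−n/2) exp(−SS/(2σ²)), so the posterior is Inverse-Gamma(α + n/2, β + SS/2) = Inverse-Gamma(4.8, 20.63).
The mode of Inverse-Gamma(a, b) is b/(a+1) = 20.63/5.8 ≈ 3.557.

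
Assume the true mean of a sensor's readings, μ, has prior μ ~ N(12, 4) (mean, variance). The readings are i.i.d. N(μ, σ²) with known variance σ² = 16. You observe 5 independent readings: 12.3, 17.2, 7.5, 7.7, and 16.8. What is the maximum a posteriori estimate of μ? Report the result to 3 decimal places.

μ̂_MAP = 12.167

n = 5; x̄ = (12.3 + 17.2 + 7.5 + 7.7 + 16.8)/5 = 61.5/5 = 12.3.
For a Normal prior and Normal likelihood with known variance, the posterior is Normal; its mode equals its mean, the precision-weighted average.
Prior precision 1/σ₀² = 1/4 = 0.25; data precision n/σ² = 5/16 = 0.3125.
μ̂ = (0.25·12 + 0.3125·12.3) / (0.25 + 0.3125) = 6.84375/0.5625 = 73/6 ≈ 12.167.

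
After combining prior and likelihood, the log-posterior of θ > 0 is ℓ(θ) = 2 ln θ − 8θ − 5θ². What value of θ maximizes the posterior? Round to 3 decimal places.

θ̂_MAP = 0.200

ℓ'(θ) = 2/θ − 8 − 10θ. Setting this to zero and multiplying by θ: 10θ² + 8θ − 2 = 0.
θ = (−8 + √(8² + 4·10·2)) / (2·10) = (−8 + √144) / 20 = (−8 + 12)/20 = 1/5.
ℓ''(θ) = −2/θ² − 10 < 0, confirming a maximum.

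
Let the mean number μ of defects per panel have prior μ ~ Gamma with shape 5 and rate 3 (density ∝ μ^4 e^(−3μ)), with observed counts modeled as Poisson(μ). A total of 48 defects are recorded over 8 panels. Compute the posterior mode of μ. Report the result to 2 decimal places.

Σxᵢ = 48, n = 8.
Posterior ∝ μ^4e^(−3μ) · μ^48e^(−8μ) = μ^52e^(−11μ), i.e. Gamma(shape=53, rate=11).
The mode of a Gamma(a, b) with a ≥ 1 (shape–rate) is (a−1)/b = 52/11 ≈ 4.73.

μ̂_MAP = 4.73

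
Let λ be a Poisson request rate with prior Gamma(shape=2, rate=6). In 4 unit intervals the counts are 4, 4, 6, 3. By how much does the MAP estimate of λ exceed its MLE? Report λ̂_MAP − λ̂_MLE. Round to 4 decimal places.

Σxᵢ = 17. Posterior is Gamma(19, 10); MAP = (19−1)/10 = 18/10 ≈ 1.80000.
MLE = x̄ = 17/4 ≈ 4.25000.
Difference = 18/10 − 17/4 = -49/20 ≈ -2.4500.

MAP − MLE = -2.4500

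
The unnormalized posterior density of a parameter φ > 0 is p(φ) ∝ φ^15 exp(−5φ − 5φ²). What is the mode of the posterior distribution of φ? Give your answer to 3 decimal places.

ℓ'(φ) = 15/φ − 5 − 10φ. Setting this to zero and multiplying by φ: 10φ² + 5φ − 15 = 0.
φ = (−5 + √(5² + 4·10·15)) / (2·10) = (−5 + √625) / 20 = (−5 + 25)/20 = 1.
ℓ''(φ) = −15/φ² − 10 < 0, confirming a maximum.

φ̂_MAP = 1.000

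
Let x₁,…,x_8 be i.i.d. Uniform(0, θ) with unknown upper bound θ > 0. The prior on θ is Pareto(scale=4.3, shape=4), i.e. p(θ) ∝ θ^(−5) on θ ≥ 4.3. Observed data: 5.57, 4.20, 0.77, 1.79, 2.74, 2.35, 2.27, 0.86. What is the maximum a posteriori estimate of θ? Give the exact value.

θ̂_MAP = 5.57

The Uniform(0, θ) likelihood is θ^(−n) for θ ≥ max(xᵢ), zero otherwise. Here max(xᵢ) = 5.57.
Posterior ∝ θ^(−5) · θ^(−8) = θ^(−13) on θ ≥ max(4.3, 5.57) = 5.57.
This density is strictly decreasing in θ, so the posterior mode lies at the lower boundary of the support.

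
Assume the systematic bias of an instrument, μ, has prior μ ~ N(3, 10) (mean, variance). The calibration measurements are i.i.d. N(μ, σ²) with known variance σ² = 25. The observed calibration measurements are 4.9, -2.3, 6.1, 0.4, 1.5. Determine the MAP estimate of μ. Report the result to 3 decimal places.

n = 5; x̄ = (4.9 + (-2.3) + 6.1 + 0.4 + 1.5)/5 = 10.6/5 = 2.12.
For a Normal prior and Normal likelihood with known variance, the posterior is Normal; its mode equals its mean, the precision-weighted average.
Prior precision 1/σ₀² = 1/10 = 0.1; data precision n/σ² = 5/25 = 0.2.
μ̂ = (0.1·3 + 0.2·2.12) / (0.1 + 0.2) = 0.724/0.3 = 181/75 ≈ 2.413.

μ̂_MAP = 2.413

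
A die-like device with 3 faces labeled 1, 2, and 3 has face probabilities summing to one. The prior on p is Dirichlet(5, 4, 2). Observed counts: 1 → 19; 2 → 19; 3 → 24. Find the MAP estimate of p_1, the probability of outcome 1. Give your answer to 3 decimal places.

MAP estimate: 0.329

The posterior is Dirichlet(αᵢ + nᵢ) = Dirichlet(24, 23, 26).
For a Dirichlet(a₁,…,a_K) with all aᵢ > 1, the mode has j-th component (aⱼ − 1)/(Σaᵢ − K).
Here Σaᵢ = 73 and K = 3, so p_1 = (24 − 1)/(73 − 3) = 23/70 ≈ 0.329.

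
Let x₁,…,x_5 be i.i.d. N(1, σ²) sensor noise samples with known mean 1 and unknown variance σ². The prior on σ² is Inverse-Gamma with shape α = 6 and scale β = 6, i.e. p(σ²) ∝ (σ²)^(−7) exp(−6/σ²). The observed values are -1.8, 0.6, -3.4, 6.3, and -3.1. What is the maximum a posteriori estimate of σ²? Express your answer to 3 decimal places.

Sum of squared deviations about the known mean: SS = (-1.8−1)² + (0.6−1)² + (-3.4−1)² + (6.3−1)² + (-3.1−1)² = 72.26.
The Normal likelihood contributes (σ²)^(−n/2) exp(−SS/(2σ²)), so the posterior is Inverse-Gamma(α + n/2, β + SS/2) = Inverse-Gamma(8.5, 42.13).
The mode of Inverse-Gamma(a, b) is b/(a+1) = 42.13/9.5 ≈ 4.435.

σ̂²_MAP = 4.435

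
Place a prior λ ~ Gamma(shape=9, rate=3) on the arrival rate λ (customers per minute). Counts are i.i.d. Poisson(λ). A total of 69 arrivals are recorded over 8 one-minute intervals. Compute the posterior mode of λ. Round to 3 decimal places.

Σxᵢ = 69, n = 8.
Posterior ∝ λ^8e^(−3λ) · λ^69e^(−8λ) = λ^77e^(−11λ), i.e. Gamma(shape=78, rate=11).
The mode of a Gamma(a, b) with a ≥ 1 (shape–rate) is (a−1)/b = 77/11 ≈ 7.000.

λ̂_MAP = 7.000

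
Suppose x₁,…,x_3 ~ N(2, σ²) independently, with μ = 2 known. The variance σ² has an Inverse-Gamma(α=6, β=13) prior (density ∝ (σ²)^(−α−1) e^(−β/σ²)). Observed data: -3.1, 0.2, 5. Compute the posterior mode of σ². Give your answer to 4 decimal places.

Sum of squared deviations about the known mean: SS = (-3.1−2)² + (0.2−2)² + (5−2)² = 38.25.
The Normal likelihood contributes (σ²)^(−n/2) exp(−SS/(2σ²)), so the posterior is Inverse-Gamma(α + n/2, β + SS/2) = Inverse-Gamma(7.5, 32.125).
The mode of Inverse-Gamma(a, b) is b/(a+1) = 32.125/8.5 ≈ 3.7794.

σ̂²_MAP = 3.7794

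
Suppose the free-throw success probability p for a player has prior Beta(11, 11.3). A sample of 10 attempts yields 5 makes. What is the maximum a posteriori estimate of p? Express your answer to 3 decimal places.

Prior: Beta(11, 11.3).
Data: 5 successes in 10 trials. The binomial likelihood contributes p^5(1−p)^5, so the posterior is Beta(11+5, 11.3+5) = Beta(16, 16.3).
For Beta(a, b) with a, b > 1 the mode is (a−1)/(a+b−2) = 15/30.3 ≈ 0.495.

p̂_MAP = 0.495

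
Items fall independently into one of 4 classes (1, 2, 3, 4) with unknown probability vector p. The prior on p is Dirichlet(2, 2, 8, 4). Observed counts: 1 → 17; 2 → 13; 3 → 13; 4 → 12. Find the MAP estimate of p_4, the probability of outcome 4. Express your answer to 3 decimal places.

MAP estimate: 0.224

The posterior is Dirichlet(αᵢ + nᵢ) = Dirichlet(19, 15, 21, 16).
For a Dirichlet(a₁,…,a_K) with all aᵢ > 1, the mode has j-th component (aⱼ − 1)/(Σaᵢ − K).
Here Σaᵢ = 71 and K = 4, so p_4 = (16 − 1)/(71 − 4) = 15/67 ≈ 0.224.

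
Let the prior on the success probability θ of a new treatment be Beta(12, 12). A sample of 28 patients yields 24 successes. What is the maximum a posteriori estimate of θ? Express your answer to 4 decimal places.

θ̂_MAP = 0.7000

Prior: Beta(12, 12).
Data: 24 successes in 28 trials. The binomial likelihood contributes θ^24(1−θ)^4, so the posterior is Beta(12+24, 12+4) = Beta(36, 16).
For Beta(a, b) with a, b > 1 the mode is (a−1)/(a+b−2) = 35/50 ≈ 0.7000.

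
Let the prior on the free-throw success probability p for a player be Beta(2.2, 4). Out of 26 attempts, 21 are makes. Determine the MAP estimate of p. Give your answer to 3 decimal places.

Prior: Beta(2.2, 4).
Data: 21 successes in 26 trials. The binomial likelihood contributes p^21(1−p)^5, so the posterior is Beta(2.2+21, 4+5) = Beta(23.2, 9).
For Beta(a, b) with a, b > 1 the mode is (a−1)/(a+b−2) = 22.2/30.2 ≈ 0.735.

p̂_MAP = 0.735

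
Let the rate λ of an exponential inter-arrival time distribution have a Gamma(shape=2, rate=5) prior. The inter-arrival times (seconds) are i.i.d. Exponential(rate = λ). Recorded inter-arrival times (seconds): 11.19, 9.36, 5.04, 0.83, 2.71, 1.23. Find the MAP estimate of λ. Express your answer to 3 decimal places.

The Exponential(rate=λ) likelihood is ∝ λ^n e^(−λΣtᵢ). Here n = 6 and Σtᵢ = 11.19 + 9.36 + 5.04 + 0.83 + 2.71 + 1.23 = 30.36.
Posterior ∝ λe^(−5λ) · λ^6e^(−30.36λ) = λ^7e^(−35.36λ), i.e. Gamma(8, 35.36).
Mode = (a−1)/b = 7/35.36 ≈ 0.198.

λ̂_MAP = 0.198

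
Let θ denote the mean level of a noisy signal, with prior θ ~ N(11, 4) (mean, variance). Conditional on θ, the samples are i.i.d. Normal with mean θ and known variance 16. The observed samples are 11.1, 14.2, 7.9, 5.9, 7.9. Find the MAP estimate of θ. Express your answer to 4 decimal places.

n = 5; x̄ = (11.1 + 14.2 + 7.9 + 5.9 + 7.9)/5 = 47/5 = 9.4.
For a Normal prior and Normal likelihood with known variance, the posterior is Normal; its mode equals its mean, the precision-weighted average.
Prior precision 1/σ₀² = 1/4 = 0.25; data precision n/σ² = 5/16 = 0.3125.
θ̂ = (0.25·11 + 0.3125·9.4) / (0.25 + 0.3125) = 5.6875/0.5625 = 91/9 ≈ 10.1111.

θ̂_MAP = 10.1111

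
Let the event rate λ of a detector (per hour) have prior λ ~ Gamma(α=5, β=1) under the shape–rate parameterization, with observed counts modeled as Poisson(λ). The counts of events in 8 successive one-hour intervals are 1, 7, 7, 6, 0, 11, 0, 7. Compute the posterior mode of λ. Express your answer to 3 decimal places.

Σxᵢ = 1+7+7+6+0+11+0+7 = 39, with n = 8.
Posterior ∝ λ^4e^(−1λ) · λ^39e^(−8λ) = λ^43e^(−9λ), i.e. Gamma(shape=44, rate=9).
The mode of a Gamma(a, b) with a ≥ 1 (shape–rate) is (a−1)/b = 43/9 ≈ 4.778.

λ̂_MAP = 4.778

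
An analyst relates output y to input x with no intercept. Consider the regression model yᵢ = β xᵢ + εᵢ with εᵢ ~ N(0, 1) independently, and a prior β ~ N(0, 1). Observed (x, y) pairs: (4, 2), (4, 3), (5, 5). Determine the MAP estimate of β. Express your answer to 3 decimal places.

β̂_MAP = 0.776

log p(β | y) = −Σ(yᵢ − βxᵢ)²/(2·1) − β²/(2·1) + const.
Setting the derivative to zero: Σxᵢ(yᵢ − βxᵢ)/1 − β/1 = 0, so β = Σxᵢyᵢ / (Σxᵢ² + σ²/τ²).
Σxᵢyᵢ = 4·2 + 4·3 + 5·5 = 45; Σxᵢ² = 57; σ²/τ² = 1.
β̂_MAP = 45 / (57 + 1) = 45/58 ≈ 0.776.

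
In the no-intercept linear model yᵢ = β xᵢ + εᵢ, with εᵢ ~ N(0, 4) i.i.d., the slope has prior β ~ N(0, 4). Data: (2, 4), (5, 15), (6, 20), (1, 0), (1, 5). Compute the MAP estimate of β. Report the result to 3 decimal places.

β̂_MAP = 3.059

log p(β | y) = −Σ(yᵢ − βxᵢ)²/(2·4) − β²/(2·4) + const.
Setting the derivative to zero: Σxᵢ(yᵢ − βxᵢ)/4 − β/4 = 0, so β = Σxᵢyᵢ / (Σxᵢ² + σ²/τ²).
Σxᵢyᵢ = 2·4 + 5·15 + 6·20 + 1·0 + 1·5 = 208; Σxᵢ² = 67; σ²/τ² = 1.
β̂_MAP = 208 / (67 + 1) = 208/68 ≈ 3.059.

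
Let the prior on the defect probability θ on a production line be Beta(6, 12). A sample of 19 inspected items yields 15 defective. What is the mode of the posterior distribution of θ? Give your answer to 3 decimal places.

θ̂_MAP = 0.571

Prior: Beta(6, 12).
Data: 15 successes in 19 trials. The binomial likelihood contributes θ^15(1−θ)^4, so the posterior is Beta(6+15, 12+4) = Beta(21, 16).
For Beta(a, b) with a, b > 1 the mode is (a−1)/(a+b−2) = 20/35 ≈ 0.571.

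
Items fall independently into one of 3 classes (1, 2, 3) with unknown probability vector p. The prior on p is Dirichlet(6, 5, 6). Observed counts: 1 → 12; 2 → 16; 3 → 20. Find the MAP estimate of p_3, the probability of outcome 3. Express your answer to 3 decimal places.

MAP estimate: 0.403

The posterior is Dirichlet(αᵢ + nᵢ) = Dirichlet(18, 21, 26).
For a Dirichlet(a₁,…,a_K) with all aᵢ > 1, the mode has j-th component (aⱼ − 1)/(Σaᵢ − K).
Here Σaᵢ = 65 and K = 3, so p_3 = (26 − 1)/(65 − 3) = 25/62 ≈ 0.403.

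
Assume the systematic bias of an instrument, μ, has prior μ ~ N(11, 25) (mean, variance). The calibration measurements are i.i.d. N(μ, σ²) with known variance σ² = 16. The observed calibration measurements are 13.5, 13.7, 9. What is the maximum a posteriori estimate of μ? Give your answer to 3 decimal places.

μ̂_MAP = 11.879

n = 3; x̄ = (13.5 + 13.7 + 9)/3 = 36.2/3 = 181/15 ≈ 12.0667.
For a Normal prior and Normal likelihood with known variance, the posterior is Normal; its mode equals its mean, the precision-weighted average.
Prior precision 1/σ₀² = 1/25 = 0.04; data precision n/σ² = 3/16 = 0.1875.
μ̂ = (0.04·11 + 0.1875·(181/15)) / (0.04 + 0.1875) = 2.7025/0.2275 = 1081/91 ≈ 11.879.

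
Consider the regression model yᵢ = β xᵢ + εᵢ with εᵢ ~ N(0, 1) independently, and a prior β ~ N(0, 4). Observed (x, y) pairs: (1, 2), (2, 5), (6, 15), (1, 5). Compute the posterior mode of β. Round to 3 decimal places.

log p(β | y) = −Σ(yᵢ − βxᵢ)²/(2·1) − β²/(2·4) + const.
Setting the derivative to zero: Σxᵢ(yᵢ − βxᵢ)/1 − β/4 = 0, so β = Σxᵢyᵢ / (Σxᵢ² + σ²/τ²).
Σxᵢyᵢ = 1·2 + 2·5 + 6·15 + 1·5 = 107; Σxᵢ² = 42; σ²/τ² = 0.25.
β̂_MAP = 107 / (42 + 0.25) = 107/42.25 ≈ 2.533.

β̂_MAP = 2.533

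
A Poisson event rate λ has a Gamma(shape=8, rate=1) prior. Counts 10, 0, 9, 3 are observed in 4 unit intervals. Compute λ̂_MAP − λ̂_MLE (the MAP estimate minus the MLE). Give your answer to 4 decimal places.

MAP − MLE = 0.3000

Σxᵢ = 22. Posterior is Gamma(30, 5); MAP = (30−1)/5 = 29/5 ≈ 5.80000.
MLE = x̄ = 22/4 ≈ 5.50000.
Difference = 29/5 − 22/4 = 3/10 ≈ 0.3000.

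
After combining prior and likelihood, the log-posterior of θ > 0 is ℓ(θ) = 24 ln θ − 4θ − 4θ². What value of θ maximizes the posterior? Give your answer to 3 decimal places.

ℓ'(θ) = 24/θ − 4 − 8θ. Setting this to zero and multiplying by θ: 8θ² + 4θ − 24 = 0.
θ = (−4 + √(4² + 4·8·24)) / (2·8) = (−4 + √784) / 16 = (−4 + 28)/16 = 3/2.
ℓ''(θ) = −24/θ² − 8 < 0, confirming a maximum.

θ̂_MAP = 1.500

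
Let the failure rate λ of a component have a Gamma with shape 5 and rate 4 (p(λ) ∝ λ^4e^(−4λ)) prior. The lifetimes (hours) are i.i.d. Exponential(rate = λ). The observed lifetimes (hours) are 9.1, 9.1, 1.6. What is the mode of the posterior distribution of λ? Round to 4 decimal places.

λ̂_MAP = 0.2941

The Exponential(rate=λ) likelihood is ∝ λ^n e^(−λΣtᵢ). Here n = 3 and Σtᵢ = 9.1 + 9.1 + 1.6 = 19.8.
Posterior ∝ λ^4e^(−4λ) · λ^3e^(−19.8λ) = λ^7e^(−23.8λ), i.e. Gamma(8, 23.8).
Mode = (a−1)/b = 7/23.8 ≈ 0.2941.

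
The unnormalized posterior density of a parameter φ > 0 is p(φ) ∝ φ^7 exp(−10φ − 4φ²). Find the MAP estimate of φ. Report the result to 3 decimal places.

φ̂_MAP = 0.500

ℓ'(φ) = 7/φ − 10 − 8φ. Setting this to zero and multiplying by φ: 8φ² + 10φ − 7 = 0.
φ = (−10 + √(10² + 4·8·7)) / (2·8) = (−10 + √324) / 16 = (−10 + 18)/16 = 1/2.
ℓ''(φ) = −7/φ² − 8 < 0, confirming a maximum.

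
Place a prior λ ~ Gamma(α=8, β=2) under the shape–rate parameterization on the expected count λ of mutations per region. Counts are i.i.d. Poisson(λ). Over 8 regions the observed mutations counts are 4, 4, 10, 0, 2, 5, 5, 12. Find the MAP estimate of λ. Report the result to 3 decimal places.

λ̂_MAP = 4.900

Σxᵢ = 4+4+10+0+2+5+5+12 = 42, with n = 8.
Posterior ∝ λ^7e^(−2λ) · λ^42e^(−8λ) = λ^49e^(−10λ), i.e. Gamma(shape=50, rate=10).
The mode of a Gamma(a, b) with a ≥ 1 (shape–rate) is (a−1)/b = 49/10 ≈ 4.900.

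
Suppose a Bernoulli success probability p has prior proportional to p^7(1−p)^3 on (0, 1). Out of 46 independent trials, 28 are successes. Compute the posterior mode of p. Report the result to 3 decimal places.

p̂_MAP = 0.625

The prior density ∝ p^7(1−p)^3 is the kernel of Beta(8, 4).
Data: 28 successes in 46 trials. The binomial likelihood contributes p^28(1−p)^18, so the posterior is Beta(8+28, 4+18) = Beta(36, 22).
For Beta(a, b) with a, b > 1 the mode is (a−1)/(a+b−2) = 35/56 ≈ 0.625.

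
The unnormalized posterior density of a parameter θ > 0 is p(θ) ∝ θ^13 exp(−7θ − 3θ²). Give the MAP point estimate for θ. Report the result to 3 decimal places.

ℓ'(θ) = 13/θ − 7 − 6θ. Setting this to zero and multiplying by θ: 6θ² + 7θ − 13 = 0.
θ = (−7 + √(7² + 4·6·13)) / (2·6) = (−7 + √361) / 12 = (−7 + 19)/12 = 1.
ℓ''(θ) = −13/θ² − 6 < 0, confirming a maximum.

θ̂_MAP = 1.000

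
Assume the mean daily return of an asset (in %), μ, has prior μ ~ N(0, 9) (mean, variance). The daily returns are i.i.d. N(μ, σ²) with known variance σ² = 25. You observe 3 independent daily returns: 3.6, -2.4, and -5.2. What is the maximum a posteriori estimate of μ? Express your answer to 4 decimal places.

μ̂_MAP = -0.6923

n = 3; x̄ = (3.6 + (-2.4) + (-5.2))/3 = -4/3 = -4/3 ≈ -1.3333.
For a Normal prior and Normal likelihood with known variance, the posterior is Normal; its mode equals its mean, the precision-weighted average.
Prior precision 1/σ₀² = 1/9; data precision n/σ² = 3/25 = 0.12.
μ̂ = ((1/9)·0 + 0.12·(-4/3)) / (1/9 + 0.12) = (-0.16)/(52/225) = -9/13 ≈ -0.6923.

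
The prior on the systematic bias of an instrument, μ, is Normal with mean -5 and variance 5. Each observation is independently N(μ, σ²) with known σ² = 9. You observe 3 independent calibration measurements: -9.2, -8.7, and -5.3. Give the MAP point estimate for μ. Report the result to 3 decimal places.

μ̂_MAP = -6.708

n = 3; x̄ = ((-9.2) + (-8.7) + (-5.3))/3 = -23.2/3 = -116/15 ≈ -7.7333.
For a Normal prior and Normal likelihood with known variance, the posterior is Normal; its mode equals its mean, the precision-weighted average.
Prior precision 1/σ₀² = 1/5 = 0.2; data precision n/σ² = 3/9 = 1/3.
μ̂ = (0.2·(-5) + (1/3)·(-116/15)) / (0.2 + 1/3) = (-161/45)/(8/15) = -161/24 ≈ -6.708.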